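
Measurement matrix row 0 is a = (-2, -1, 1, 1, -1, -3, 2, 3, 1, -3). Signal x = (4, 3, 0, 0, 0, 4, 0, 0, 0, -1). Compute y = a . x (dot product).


Non-zero terms: ['-2*4', '-1*3', '-3*4', '-3*-1']
Products: [-8, -3, -12, 3]
y = sum = -20.

-20


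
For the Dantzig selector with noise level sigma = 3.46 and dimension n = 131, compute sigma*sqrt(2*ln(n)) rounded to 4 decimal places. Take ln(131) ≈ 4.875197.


ln(131) ≈ 4.875197.
2*ln(n) ≈ 9.750394.
sqrt(2*ln(n)) ≈ sqrt(9.750394) ≈ 3.122562.
threshold ≈ 3.46*3.122562 = 10.80406452 ≈ 10.8041.

10.8041


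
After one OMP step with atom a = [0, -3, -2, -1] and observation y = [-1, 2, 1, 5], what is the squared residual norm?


a^T a = 14.
a^T y = -13.
coeff = -13/14 = -13/14.
||r||^2 = 265/14.

265/14


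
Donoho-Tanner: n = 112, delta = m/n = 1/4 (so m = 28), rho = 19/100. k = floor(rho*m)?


m = 1/4*112 = 28.
rho = 19/100.
rho*m = 19/100*28 = 5.32.
k = floor(5.32) = 5.

5


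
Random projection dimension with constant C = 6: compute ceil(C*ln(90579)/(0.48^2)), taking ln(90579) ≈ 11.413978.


ln(90579) ≈ 11.413978.
eps^2 = 0.48^2 = 0.2304.
C*ln(N)/eps^2 ≈ 6*11.413978/0.2304 ≈ 297.239.
m = ceil(297.239) = 298.

298


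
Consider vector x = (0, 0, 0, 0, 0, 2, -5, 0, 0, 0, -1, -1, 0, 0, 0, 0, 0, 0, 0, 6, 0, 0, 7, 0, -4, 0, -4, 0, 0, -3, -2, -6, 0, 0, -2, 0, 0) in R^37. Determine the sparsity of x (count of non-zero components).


Non-zero positions: [5, 6, 10, 11, 19, 22, 24, 26, 29, 30, 31, 34].
Sparsity = 12.

12


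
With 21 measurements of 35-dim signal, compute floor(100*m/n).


100*m/n = 100*21/35 ≈ 60.0.
floor = 60.

60


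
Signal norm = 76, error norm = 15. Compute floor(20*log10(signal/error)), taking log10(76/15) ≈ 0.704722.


||x||/||e|| = 76/15.
log10(76/15) ≈ 0.704722.
20*log10(||x||/||e||) ≈ 20*0.704722 = 14.09444.
floor(14.09444) = 14.

14


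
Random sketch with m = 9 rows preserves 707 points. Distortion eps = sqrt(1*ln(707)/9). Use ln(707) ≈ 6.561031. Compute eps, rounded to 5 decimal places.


ln(707) ≈ 6.561031.
1*ln(N)/m ≈ 1*6.561031/9 ≈ 0.72900344.
eps = sqrt(0.72900344) ≈ 0.853817 ≈ 0.85382.

0.85382


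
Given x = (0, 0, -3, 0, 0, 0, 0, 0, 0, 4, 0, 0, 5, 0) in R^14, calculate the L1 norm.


Non-zero entries: [(2, -3), (9, 4), (12, 5)]
Absolute values: [3, 4, 5]
||x||_1 = sum = 12.

12


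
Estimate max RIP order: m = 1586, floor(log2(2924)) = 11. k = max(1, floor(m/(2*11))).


floor(log2(2924)) = 11.
2*11 = 22.
m/(2*floor(log2(n))) = 1586/22 ≈ 72.0909.
floor = 72.
k = max(1, 72) = 72.

72


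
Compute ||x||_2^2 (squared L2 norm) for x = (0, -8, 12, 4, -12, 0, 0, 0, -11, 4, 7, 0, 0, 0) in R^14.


Non-zero entries: [(1, -8), (2, 12), (3, 4), (4, -12), (8, -11), (9, 4), (10, 7)]
Squares: [64, 144, 16, 144, 121, 16, 49]
||x||_2^2 = sum = 554.

554


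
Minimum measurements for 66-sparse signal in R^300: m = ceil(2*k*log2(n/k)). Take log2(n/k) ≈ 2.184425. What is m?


log2(n/k) = log2(300/66) ≈ 2.184425.
2*k*log2(n/k) ≈ 2*66*2.184425 = 288.3441.
m = ceil(288.3441) = 289.

289


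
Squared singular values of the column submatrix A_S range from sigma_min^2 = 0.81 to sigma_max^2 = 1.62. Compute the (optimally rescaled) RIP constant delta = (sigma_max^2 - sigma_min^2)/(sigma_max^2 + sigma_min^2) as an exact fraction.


lambda_max - lambda_min = 1.62 - 0.81 = 0.81.
lambda_max + lambda_min = 1.62 + 0.81 = 2.43.
delta = 0.81/2.43 = 81/243 = 1/3.

1/3


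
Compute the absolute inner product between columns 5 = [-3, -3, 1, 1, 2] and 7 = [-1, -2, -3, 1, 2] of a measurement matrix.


Inner product: -3*-1 + -3*-2 + 1*-3 + 1*1 + 2*2
Products: [3, 6, -3, 1, 4]
Sum = 11.
|dot| = 11.

11


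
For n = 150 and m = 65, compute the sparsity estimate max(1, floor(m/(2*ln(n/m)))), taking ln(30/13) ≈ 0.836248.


n/m = 150/65 = 30/13.
ln(n/m) ≈ 0.836248.
2*ln(n/m) ≈ 1.672496.
m/(2*ln(n/m)) ≈ 65/1.672496 ≈ 38.8641.
floor = 38.
k_max = max(1, 38) = 38.

38


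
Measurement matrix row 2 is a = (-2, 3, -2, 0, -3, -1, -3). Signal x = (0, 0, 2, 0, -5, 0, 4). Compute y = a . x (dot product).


Non-zero terms: ['-2*2', '-3*-5', '-3*4']
Products: [-4, 15, -12]
y = sum = -1.

-1


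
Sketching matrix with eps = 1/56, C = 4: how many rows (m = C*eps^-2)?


1/eps = 56.
(1/eps)^2 = 3136.
m = 4*3136 = 12544.

12544


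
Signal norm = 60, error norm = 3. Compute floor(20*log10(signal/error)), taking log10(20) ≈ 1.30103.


||x||/||e|| = 60/3 = 20.
log10(20) ≈ 1.30103.
20*log10(||x||/||e||) ≈ 20*1.30103 = 26.0206.
floor(26.0206) = 26.

26


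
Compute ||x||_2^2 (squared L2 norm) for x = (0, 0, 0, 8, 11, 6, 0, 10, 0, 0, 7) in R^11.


Non-zero entries: [(3, 8), (4, 11), (5, 6), (7, 10), (10, 7)]
Squares: [64, 121, 36, 100, 49]
||x||_2^2 = sum = 370.

370


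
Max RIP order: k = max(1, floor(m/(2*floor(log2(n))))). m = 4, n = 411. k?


floor(log2(411)) = 8.
2*8 = 16.
m/(2*floor(log2(n))) = 4/16 ≈ 0.25.
floor = 0.
k = max(1, 0) = 1.

1


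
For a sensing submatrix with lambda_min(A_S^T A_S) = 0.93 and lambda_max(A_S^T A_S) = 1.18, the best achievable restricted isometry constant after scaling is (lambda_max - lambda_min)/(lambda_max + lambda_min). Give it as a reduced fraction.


lambda_max - lambda_min = 1.18 - 0.93 = 0.25.
lambda_max + lambda_min = 1.18 + 0.93 = 2.11.
delta = 0.25/2.11 = 25/211.

25/211


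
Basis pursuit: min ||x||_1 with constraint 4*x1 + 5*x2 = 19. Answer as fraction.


Axis intercepts:
  x1 = 19/4, x2 = 0: L1 = 19/4
  x1 = 0, x2 = 19/5: L1 = 19/5
x* = (0, 19/5)
||x*||_1 = 19/5.

19/5


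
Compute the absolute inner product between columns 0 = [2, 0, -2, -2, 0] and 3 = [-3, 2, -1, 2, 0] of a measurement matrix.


Inner product: 2*-3 + 0*2 + -2*-1 + -2*2 + 0*0
Products: [-6, 0, 2, -4, 0]
Sum = -8.
|dot| = 8.

8


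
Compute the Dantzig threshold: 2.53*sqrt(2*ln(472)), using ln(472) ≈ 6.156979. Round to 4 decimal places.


ln(472) ≈ 6.156979.
2*ln(n) ≈ 12.313958.
sqrt(2*ln(n)) ≈ sqrt(12.313958) ≈ 3.509125.
threshold ≈ 2.53*3.509125 = 8.87808625 ≈ 8.8781.

8.8781


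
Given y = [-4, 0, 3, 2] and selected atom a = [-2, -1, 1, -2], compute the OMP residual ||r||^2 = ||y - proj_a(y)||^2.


a^T a = 10.
a^T y = 7.
coeff = 7/10 = 7/10.
||r||^2 = 241/10.

241/10


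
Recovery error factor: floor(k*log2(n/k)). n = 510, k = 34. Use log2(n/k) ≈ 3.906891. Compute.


log2(n/k) = log2(510/34) ≈ 3.906891.
k*log2(n/k) ≈ 34*3.906891 = 132.834294.
floor(132.834294) = 132.

132


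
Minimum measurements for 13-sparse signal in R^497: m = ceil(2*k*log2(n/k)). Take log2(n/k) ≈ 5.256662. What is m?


log2(n/k) = log2(497/13) ≈ 5.256662.
2*k*log2(n/k) ≈ 2*13*5.256662 = 136.673212.
m = ceil(136.673212) = 137.

137


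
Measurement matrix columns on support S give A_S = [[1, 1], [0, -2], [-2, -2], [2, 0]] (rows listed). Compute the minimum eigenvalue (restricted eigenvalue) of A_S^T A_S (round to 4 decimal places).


A_S^T A_S = [[9, 5], [5, 9]].
trace = 18.
det = 56.
disc = trace^2 - 4*det = 324 - 4*56 = 100.
sqrt(100) = 10.
lam_min = (18 - 10)/2 = 4 = 4.0000.

4.0000


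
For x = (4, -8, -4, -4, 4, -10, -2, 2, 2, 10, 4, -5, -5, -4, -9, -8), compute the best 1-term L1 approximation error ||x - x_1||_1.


Sorted |x_i| descending: [10, 10, 9, 8, 8, 5, 5, 4, 4, 4, 4, 4, 4, 2, 2, 2]
Keep top 1: [10]
Tail entries: [10, 9, 8, 8, 5, 5, 4, 4, 4, 4, 4, 4, 2, 2, 2]
L1 error = sum of tail = 75.

75


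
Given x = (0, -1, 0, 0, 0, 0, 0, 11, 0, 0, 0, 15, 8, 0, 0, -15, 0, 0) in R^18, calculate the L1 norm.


Non-zero entries: [(1, -1), (7, 11), (11, 15), (12, 8), (15, -15)]
Absolute values: [1, 11, 15, 8, 15]
||x||_1 = sum = 50.

50


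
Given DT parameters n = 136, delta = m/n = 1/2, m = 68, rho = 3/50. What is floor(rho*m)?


m = 1/2*136 = 68.
rho = 3/50.
rho*m = 3/50*68 = 4.08.
k = floor(4.08) = 4.

4


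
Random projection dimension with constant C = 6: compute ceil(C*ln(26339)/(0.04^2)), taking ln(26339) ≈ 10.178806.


ln(26339) ≈ 10.178806.
eps^2 = 0.04^2 = 0.0016.
C*ln(N)/eps^2 ≈ 6*10.178806/0.0016 ≈ 38170.5225.
m = ceil(38170.5225) = 38171.

38171


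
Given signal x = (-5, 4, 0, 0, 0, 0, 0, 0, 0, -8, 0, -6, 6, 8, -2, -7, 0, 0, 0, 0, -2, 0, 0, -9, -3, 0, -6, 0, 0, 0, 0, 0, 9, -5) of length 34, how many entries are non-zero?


Non-zero positions: [0, 1, 9, 11, 12, 13, 14, 15, 20, 23, 24, 26, 32, 33].
Sparsity = 14.

14


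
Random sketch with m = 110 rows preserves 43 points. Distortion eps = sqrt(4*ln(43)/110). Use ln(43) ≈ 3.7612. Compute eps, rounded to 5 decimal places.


ln(43) ≈ 3.7612.
4*ln(N)/m ≈ 4*3.7612/110 ≈ 0.13677091.
eps = sqrt(0.13677091) ≈ 0.3698255 ≈ 0.36983.

0.36983


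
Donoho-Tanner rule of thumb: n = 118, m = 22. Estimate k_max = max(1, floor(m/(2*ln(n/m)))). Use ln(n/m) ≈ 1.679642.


n/m = 118/22 = 59/11.
ln(n/m) ≈ 1.679642.
2*ln(n/m) ≈ 3.359284.
m/(2*ln(n/m)) ≈ 22/3.359284 ≈ 6.549.
floor = 6.
k_max = max(1, 6) = 6.

6


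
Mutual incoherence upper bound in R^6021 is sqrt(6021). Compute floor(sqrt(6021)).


77^2 = 5929 <= 6021 < 6084 = 78^2, so 77 <= sqrt(6021) < 78.
floor(sqrt(6021)) = 77.

77


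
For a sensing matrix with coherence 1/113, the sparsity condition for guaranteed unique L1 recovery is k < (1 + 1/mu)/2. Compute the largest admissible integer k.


1/mu = 113.
1 + 1/mu = 114.
(1 + 1/mu)/2 = 57 is an integer and the inequality is strict, so k_max = 57 - 1 = 56.

56


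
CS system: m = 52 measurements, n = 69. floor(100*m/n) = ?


100*m/n = 100*52/69 ≈ 75.3623.
floor = 75.

75


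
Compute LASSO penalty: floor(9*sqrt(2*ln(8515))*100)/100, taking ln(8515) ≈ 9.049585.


ln(8515) ≈ 9.049585.
2*ln(n) ≈ 18.09917.
sqrt(2*ln(n)) ≈ sqrt(18.09917) ≈ 4.254312.
lambda ≈ 9*4.254312 = 38.288808.
floor(lambda*100)/100 = 38.28.

38.28


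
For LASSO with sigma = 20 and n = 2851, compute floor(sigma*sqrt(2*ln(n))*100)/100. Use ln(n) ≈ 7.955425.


ln(2851) ≈ 7.955425.
2*ln(n) ≈ 15.91085.
sqrt(2*ln(n)) ≈ sqrt(15.91085) ≈ 3.988841.
lambda ≈ 20*3.988841 = 79.77682.
floor(lambda*100)/100 = 79.77.

79.77


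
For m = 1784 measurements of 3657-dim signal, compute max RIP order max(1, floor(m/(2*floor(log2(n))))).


floor(log2(3657)) = 11.
2*11 = 22.
m/(2*floor(log2(n))) = 1784/22 ≈ 81.0909.
floor = 81.
k = max(1, 81) = 81.

81


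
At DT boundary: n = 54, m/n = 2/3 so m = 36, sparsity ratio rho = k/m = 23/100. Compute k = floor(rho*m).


m = 2/3*54 = 36.
rho = 23/100.
rho*m = 23/100*36 = 8.28.
k = floor(8.28) = 8.

8


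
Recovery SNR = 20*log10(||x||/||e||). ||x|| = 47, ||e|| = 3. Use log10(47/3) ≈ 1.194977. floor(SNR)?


||x||/||e|| = 47/3.
log10(47/3) ≈ 1.194977.
20*log10(||x||/||e||) ≈ 20*1.194977 = 23.89954.
floor(23.89954) = 23.

23


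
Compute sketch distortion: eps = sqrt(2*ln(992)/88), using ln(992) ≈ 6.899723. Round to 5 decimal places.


ln(992) ≈ 6.899723.
2*ln(N)/m ≈ 2*6.899723/88 ≈ 0.15681189.
eps = sqrt(0.15681189) ≈ 0.3959948 ≈ 0.39599.

0.39599


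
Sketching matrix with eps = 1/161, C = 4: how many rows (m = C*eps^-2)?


1/eps = 161.
(1/eps)^2 = 25921.
m = 4*25921 = 103684.

103684


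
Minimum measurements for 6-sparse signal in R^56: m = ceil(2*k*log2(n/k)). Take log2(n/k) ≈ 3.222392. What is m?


log2(n/k) = log2(56/6) ≈ 3.222392.
2*k*log2(n/k) ≈ 2*6*3.222392 = 38.668704.
m = ceil(38.668704) = 39.

39


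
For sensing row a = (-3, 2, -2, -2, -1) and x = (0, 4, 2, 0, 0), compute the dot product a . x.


Non-zero terms: ['2*4', '-2*2']
Products: [8, -4]
y = sum = 4.

4


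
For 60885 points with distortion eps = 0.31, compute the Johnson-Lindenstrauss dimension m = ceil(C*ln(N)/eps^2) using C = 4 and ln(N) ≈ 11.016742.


ln(60885) ≈ 11.016742.
eps^2 = 0.31^2 = 0.0961.
C*ln(N)/eps^2 ≈ 4*11.016742/0.0961 ≈ 458.5533.
m = ceil(458.5533) = 459.

459


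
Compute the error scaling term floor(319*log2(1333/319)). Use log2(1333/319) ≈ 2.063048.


log2(n/k) = log2(1333/319) ≈ 2.063048.
k*log2(n/k) ≈ 319*2.063048 = 658.112312.
floor(658.112312) = 658.

658


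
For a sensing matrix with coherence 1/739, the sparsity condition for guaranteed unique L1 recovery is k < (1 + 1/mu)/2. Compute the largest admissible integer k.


1/mu = 739.
1 + 1/mu = 740.
(1 + 1/mu)/2 = 370 is an integer and the inequality is strict, so k_max = 370 - 1 = 369.

369


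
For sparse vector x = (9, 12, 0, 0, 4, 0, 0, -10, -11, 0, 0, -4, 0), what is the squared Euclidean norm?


Non-zero entries: [(0, 9), (1, 12), (4, 4), (7, -10), (8, -11), (11, -4)]
Squares: [81, 144, 16, 100, 121, 16]
||x||_2^2 = sum = 478.

478


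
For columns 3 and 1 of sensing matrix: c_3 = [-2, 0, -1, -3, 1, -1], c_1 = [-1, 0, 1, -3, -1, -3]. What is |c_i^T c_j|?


Inner product: -2*-1 + 0*0 + -1*1 + -3*-3 + 1*-1 + -1*-3
Products: [2, 0, -1, 9, -1, 3]
Sum = 12.
|dot| = 12.

12


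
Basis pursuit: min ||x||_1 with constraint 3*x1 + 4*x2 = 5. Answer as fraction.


Axis intercepts:
  x1 = 5/3, x2 = 0: L1 = 5/3
  x1 = 0, x2 = 5/4: L1 = 5/4
x* = (0, 5/4)
||x*||_1 = 5/4.

5/4


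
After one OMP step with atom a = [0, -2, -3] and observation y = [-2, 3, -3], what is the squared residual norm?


a^T a = 13.
a^T y = 3.
coeff = 3/13 = 3/13.
||r||^2 = 277/13.

277/13


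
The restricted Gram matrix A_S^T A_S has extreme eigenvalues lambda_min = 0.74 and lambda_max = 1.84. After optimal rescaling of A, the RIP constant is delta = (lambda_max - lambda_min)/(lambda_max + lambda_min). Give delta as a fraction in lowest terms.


lambda_max - lambda_min = 1.84 - 0.74 = 1.10.
lambda_max + lambda_min = 1.84 + 0.74 = 2.58.
delta = 1.10/2.58 = 110/258 = 55/129.

55/129


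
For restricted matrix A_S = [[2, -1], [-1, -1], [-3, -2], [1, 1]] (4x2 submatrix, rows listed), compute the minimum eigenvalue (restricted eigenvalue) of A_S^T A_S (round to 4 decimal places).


A_S^T A_S = [[15, 6], [6, 7]].
trace = 22.
det = 69.
disc = trace^2 - 4*det = 484 - 4*69 = 208.
sqrt(208) ≈ 14.422205.
lam_min = (22 - sqrt(208))/2 ≈ (22 - 14.422205)/2 = 3.7888975 ≈ 3.7889.

3.7889


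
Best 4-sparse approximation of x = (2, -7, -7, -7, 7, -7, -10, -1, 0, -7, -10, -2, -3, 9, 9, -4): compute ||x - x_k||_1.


Sorted |x_i| descending: [10, 10, 9, 9, 7, 7, 7, 7, 7, 7, 4, 3, 2, 2, 1, 0]
Keep top 4: [10, 10, 9, 9]
Tail entries: [7, 7, 7, 7, 7, 7, 4, 3, 2, 2, 1, 0]
L1 error = sum of tail = 54.

54


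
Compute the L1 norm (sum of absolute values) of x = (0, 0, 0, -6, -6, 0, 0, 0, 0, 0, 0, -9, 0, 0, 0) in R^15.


Non-zero entries: [(3, -6), (4, -6), (11, -9)]
Absolute values: [6, 6, 9]
||x||_1 = sum = 21.

21


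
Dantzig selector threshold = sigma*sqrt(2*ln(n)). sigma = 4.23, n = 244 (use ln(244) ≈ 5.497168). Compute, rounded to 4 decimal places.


ln(244) ≈ 5.497168.
2*ln(n) ≈ 10.994336.
sqrt(2*ln(n)) ≈ sqrt(10.994336) ≈ 3.315771.
threshold ≈ 4.23*3.315771 = 14.02571133 ≈ 14.0257.

14.0257


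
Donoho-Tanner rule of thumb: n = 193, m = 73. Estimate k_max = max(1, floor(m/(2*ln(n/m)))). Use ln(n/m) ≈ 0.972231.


n/m = 193/73.
ln(n/m) ≈ 0.972231.
2*ln(n/m) ≈ 1.944462.
m/(2*ln(n/m)) ≈ 73/1.944462 ≈ 37.5425.
floor = 37.
k_max = max(1, 37) = 37.

37


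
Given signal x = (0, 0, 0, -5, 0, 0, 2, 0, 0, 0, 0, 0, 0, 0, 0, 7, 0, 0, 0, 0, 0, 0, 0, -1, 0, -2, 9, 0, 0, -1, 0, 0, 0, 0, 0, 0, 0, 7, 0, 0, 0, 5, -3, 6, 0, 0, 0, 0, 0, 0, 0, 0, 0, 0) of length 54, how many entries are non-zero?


Non-zero positions: [3, 6, 15, 23, 25, 26, 29, 37, 41, 42, 43].
Sparsity = 11.

11


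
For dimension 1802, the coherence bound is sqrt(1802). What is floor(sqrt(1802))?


42^2 = 1764 <= 1802 < 1849 = 43^2, so 42 <= sqrt(1802) < 43.
floor(sqrt(1802)) = 42.

42


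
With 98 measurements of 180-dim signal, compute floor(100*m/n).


100*m/n = 100*98/180 ≈ 54.4444.
floor = 54.

54


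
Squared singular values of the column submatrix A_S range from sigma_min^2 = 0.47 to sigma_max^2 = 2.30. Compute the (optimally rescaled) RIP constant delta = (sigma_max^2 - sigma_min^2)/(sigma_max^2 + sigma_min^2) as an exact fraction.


lambda_max - lambda_min = 2.30 - 0.47 = 1.83.
lambda_max + lambda_min = 2.30 + 0.47 = 2.77.
delta = 1.83/2.77 = 183/277.

183/277


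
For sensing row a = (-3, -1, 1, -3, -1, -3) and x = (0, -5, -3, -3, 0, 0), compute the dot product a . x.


Non-zero terms: ['-1*-5', '1*-3', '-3*-3']
Products: [5, -3, 9]
y = sum = 11.

11


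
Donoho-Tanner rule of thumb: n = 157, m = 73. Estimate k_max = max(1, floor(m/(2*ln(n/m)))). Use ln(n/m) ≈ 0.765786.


n/m = 157/73.
ln(n/m) ≈ 0.765786.
2*ln(n/m) ≈ 1.531572.
m/(2*ln(n/m)) ≈ 73/1.531572 ≈ 47.6634.
floor = 47.
k_max = max(1, 47) = 47.

47


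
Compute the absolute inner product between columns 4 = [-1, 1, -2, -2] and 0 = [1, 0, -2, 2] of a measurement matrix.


Inner product: -1*1 + 1*0 + -2*-2 + -2*2
Products: [-1, 0, 4, -4]
Sum = -1.
|dot| = 1.

1


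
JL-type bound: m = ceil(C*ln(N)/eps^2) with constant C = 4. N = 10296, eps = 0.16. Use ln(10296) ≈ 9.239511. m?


ln(10296) ≈ 9.239511.
eps^2 = 0.16^2 = 0.0256.
C*ln(N)/eps^2 ≈ 4*9.239511/0.0256 ≈ 1443.6736.
m = ceil(1443.6736) = 1444.

1444


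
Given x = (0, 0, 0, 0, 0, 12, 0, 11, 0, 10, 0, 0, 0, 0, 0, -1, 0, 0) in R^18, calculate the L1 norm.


Non-zero entries: [(5, 12), (7, 11), (9, 10), (15, -1)]
Absolute values: [12, 11, 10, 1]
||x||_1 = sum = 34.

34


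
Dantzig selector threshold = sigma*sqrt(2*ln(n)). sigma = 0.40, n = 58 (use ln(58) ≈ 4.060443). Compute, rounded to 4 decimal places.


ln(58) ≈ 4.060443.
2*ln(n) ≈ 8.120886.
sqrt(2*ln(n)) ≈ sqrt(8.120886) ≈ 2.849717.
threshold ≈ 0.40*2.849717 = 1.1398868 ≈ 1.1399.

1.1399


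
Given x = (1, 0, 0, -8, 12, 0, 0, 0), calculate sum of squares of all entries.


Non-zero entries: [(0, 1), (3, -8), (4, 12)]
Squares: [1, 64, 144]
||x||_2^2 = sum = 209.

209


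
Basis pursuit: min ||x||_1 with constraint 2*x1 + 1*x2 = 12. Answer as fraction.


Axis intercepts:
  x1 = 6, x2 = 0: L1 = 6
  x1 = 0, x2 = 12: L1 = 12
x* = (6, 0)
||x*||_1 = 6.

6


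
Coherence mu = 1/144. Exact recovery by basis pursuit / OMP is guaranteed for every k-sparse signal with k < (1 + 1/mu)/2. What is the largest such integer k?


1/mu = 144.
1 + 1/mu = 145.
(1 + 1/mu)/2 = 72.5 is not an integer, so k_max = floor(72.5) = 72.

72


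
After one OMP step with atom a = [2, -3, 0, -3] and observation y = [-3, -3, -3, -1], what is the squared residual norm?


a^T a = 22.
a^T y = 6.
coeff = 6/22 = 3/11.
||r||^2 = 290/11.

290/11


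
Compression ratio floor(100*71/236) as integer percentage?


100*m/n = 100*71/236 ≈ 30.0847.
floor = 30.

30


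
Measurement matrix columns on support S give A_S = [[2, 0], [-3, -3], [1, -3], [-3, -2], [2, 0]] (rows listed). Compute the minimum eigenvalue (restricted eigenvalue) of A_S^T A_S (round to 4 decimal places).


A_S^T A_S = [[27, 12], [12, 22]].
trace = 49.
det = 450.
disc = trace^2 - 4*det = 2401 - 4*450 = 601.
sqrt(601) ≈ 24.515301.
lam_min = (49 - sqrt(601))/2 ≈ (49 - 24.515301)/2 = 12.2423495 ≈ 12.2423.

12.2423


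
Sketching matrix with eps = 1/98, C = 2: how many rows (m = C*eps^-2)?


1/eps = 98.
(1/eps)^2 = 9604.
m = 2*9604 = 19208.

19208


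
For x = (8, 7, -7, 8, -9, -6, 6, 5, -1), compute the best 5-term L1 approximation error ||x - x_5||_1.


Sorted |x_i| descending: [9, 8, 8, 7, 7, 6, 6, 5, 1]
Keep top 5: [9, 8, 8, 7, 7]
Tail entries: [6, 6, 5, 1]
L1 error = sum of tail = 18.

18


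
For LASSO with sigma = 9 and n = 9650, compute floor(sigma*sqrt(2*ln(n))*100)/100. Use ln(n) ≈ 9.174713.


ln(9650) ≈ 9.174713.
2*ln(n) ≈ 18.349426.
sqrt(2*ln(n)) ≈ sqrt(18.349426) ≈ 4.283623.
lambda ≈ 9*4.283623 = 38.552607.
floor(lambda*100)/100 = 38.55.

38.55


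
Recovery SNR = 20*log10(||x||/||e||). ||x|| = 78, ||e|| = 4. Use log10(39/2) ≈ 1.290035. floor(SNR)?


||x||/||e|| = 78/4 = 39/2.
log10(39/2) ≈ 1.290035.
20*log10(||x||/||e||) ≈ 20*1.290035 = 25.8007.
floor(25.8007) = 25.

25


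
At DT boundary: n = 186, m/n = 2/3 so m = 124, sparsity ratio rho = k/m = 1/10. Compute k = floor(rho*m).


m = 2/3*186 = 124.
rho = 1/10.
rho*m = 1/10*124 = 12.4.
k = floor(12.4) = 12.

12


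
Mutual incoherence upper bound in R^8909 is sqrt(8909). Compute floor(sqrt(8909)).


94^2 = 8836 <= 8909 < 9025 = 95^2, so 94 <= sqrt(8909) < 95.
floor(sqrt(8909)) = 94.

94


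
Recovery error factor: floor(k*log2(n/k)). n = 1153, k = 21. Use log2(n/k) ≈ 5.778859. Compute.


log2(n/k) = log2(1153/21) ≈ 5.778859.
k*log2(n/k) ≈ 21*5.778859 = 121.356039.
floor(121.356039) = 121.

121


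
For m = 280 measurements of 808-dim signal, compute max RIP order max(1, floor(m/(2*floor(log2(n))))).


floor(log2(808)) = 9.
2*9 = 18.
m/(2*floor(log2(n))) = 280/18 ≈ 15.5556.
floor = 15.
k = max(1, 15) = 15.

15


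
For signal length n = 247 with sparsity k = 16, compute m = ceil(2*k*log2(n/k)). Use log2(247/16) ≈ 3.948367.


log2(n/k) = log2(247/16) ≈ 3.948367.
2*k*log2(n/k) ≈ 2*16*3.948367 = 126.347744.
m = ceil(126.347744) = 127.

127


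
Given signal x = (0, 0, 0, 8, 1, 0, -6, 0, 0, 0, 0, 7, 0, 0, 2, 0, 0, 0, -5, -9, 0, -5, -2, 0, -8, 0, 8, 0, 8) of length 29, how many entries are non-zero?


Non-zero positions: [3, 4, 6, 11, 14, 18, 19, 21, 22, 24, 26, 28].
Sparsity = 12.

12


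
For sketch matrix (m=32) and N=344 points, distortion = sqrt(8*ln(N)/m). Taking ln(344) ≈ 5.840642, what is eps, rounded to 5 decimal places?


ln(344) ≈ 5.840642.
8*ln(N)/m ≈ 8*5.840642/32 ≈ 1.4601605.
eps = sqrt(1.4601605) ≈ 1.208371 ≈ 1.20837.

1.20837


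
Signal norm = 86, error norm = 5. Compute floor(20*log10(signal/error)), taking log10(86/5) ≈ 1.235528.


||x||/||e|| = 86/5.
log10(86/5) ≈ 1.235528.
20*log10(||x||/||e||) ≈ 20*1.235528 = 24.71056.
floor(24.71056) = 24.

24


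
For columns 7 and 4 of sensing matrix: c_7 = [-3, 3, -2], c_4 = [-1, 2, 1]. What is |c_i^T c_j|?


Inner product: -3*-1 + 3*2 + -2*1
Products: [3, 6, -2]
Sum = 7.
|dot| = 7.

7


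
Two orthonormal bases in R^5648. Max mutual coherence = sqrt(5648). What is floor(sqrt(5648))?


75^2 = 5625 <= 5648 < 5776 = 76^2, so 75 <= sqrt(5648) < 76.
floor(sqrt(5648)) = 75.

75


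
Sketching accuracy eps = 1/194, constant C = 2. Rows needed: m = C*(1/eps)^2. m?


1/eps = 194.
(1/eps)^2 = 37636.
m = 2*37636 = 75272.

75272


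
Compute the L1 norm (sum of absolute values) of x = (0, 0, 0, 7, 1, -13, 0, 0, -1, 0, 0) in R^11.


Non-zero entries: [(3, 7), (4, 1), (5, -13), (8, -1)]
Absolute values: [7, 1, 13, 1]
||x||_1 = sum = 22.

22


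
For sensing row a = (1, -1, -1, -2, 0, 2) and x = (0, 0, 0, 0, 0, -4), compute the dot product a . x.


Non-zero terms: ['2*-4']
Products: [-8]
y = sum = -8.

-8


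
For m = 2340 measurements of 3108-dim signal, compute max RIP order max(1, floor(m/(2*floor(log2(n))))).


floor(log2(3108)) = 11.
2*11 = 22.
m/(2*floor(log2(n))) = 2340/22 ≈ 106.3636.
floor = 106.
k = max(1, 106) = 106.

106


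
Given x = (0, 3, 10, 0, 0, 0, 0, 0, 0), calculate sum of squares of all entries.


Non-zero entries: [(1, 3), (2, 10)]
Squares: [9, 100]
||x||_2^2 = sum = 109.

109


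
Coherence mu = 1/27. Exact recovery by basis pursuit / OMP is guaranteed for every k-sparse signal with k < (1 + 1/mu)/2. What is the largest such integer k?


1/mu = 27.
1 + 1/mu = 28.
(1 + 1/mu)/2 = 14 is an integer and the inequality is strict, so k_max = 14 - 1 = 13.

13


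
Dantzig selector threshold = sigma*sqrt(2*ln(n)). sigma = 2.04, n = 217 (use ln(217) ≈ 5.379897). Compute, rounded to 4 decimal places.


ln(217) ≈ 5.379897.
2*ln(n) ≈ 10.759794.
sqrt(2*ln(n)) ≈ sqrt(10.759794) ≈ 3.280212.
threshold ≈ 2.04*3.280212 = 6.69163248 ≈ 6.6916.

6.6916


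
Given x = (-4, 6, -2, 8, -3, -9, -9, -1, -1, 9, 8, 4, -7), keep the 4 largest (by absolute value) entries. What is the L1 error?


Sorted |x_i| descending: [9, 9, 9, 8, 8, 7, 6, 4, 4, 3, 2, 1, 1]
Keep top 4: [9, 9, 9, 8]
Tail entries: [8, 7, 6, 4, 4, 3, 2, 1, 1]
L1 error = sum of tail = 36.

36


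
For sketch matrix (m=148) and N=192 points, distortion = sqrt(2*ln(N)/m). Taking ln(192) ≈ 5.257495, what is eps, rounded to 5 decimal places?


ln(192) ≈ 5.257495.
2*ln(N)/m ≈ 2*5.257495/148 ≈ 0.07104723.
eps = sqrt(0.07104723) ≈ 0.2665469 ≈ 0.26655.

0.26655


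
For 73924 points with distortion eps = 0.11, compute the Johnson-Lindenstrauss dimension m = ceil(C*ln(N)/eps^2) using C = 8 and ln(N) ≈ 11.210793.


ln(73924) ≈ 11.210793.
eps^2 = 0.11^2 = 0.0121.
C*ln(N)/eps^2 ≈ 8*11.210793/0.0121 ≈ 7412.0945.
m = ceil(7412.0945) = 7413.

7413


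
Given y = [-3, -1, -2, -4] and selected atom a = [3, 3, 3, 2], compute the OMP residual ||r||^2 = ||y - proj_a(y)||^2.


a^T a = 31.
a^T y = -26.
coeff = -26/31 = -26/31.
||r||^2 = 254/31.

254/31


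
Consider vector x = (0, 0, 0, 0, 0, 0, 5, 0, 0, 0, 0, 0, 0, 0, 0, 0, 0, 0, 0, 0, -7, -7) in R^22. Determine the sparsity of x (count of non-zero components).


Non-zero positions: [6, 20, 21].
Sparsity = 3.

3


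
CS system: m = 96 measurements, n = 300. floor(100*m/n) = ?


100*m/n = 100*96/300 ≈ 32.0.
floor = 32.

32


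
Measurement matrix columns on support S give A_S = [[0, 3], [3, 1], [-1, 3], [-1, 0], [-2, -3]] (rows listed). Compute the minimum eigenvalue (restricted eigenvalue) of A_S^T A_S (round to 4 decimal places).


A_S^T A_S = [[15, 6], [6, 28]].
trace = 43.
det = 384.
disc = trace^2 - 4*det = 1849 - 4*384 = 313.
sqrt(313) ≈ 17.691806.
lam_min = (43 - sqrt(313))/2 ≈ (43 - 17.691806)/2 = 12.654097 ≈ 12.6541.

12.6541


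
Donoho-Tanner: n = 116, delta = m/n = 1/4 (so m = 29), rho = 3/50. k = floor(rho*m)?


m = 1/4*116 = 29.
rho = 3/50.
rho*m = 3/50*29 = 1.74.
k = floor(1.74) = 1.

1


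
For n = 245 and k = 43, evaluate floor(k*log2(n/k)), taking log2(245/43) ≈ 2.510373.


log2(n/k) = log2(245/43) ≈ 2.510373.
k*log2(n/k) ≈ 43*2.510373 = 107.946039.
floor(107.946039) = 107.

107


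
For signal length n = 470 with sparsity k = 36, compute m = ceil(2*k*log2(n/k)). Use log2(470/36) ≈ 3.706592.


log2(n/k) = log2(470/36) ≈ 3.706592.
2*k*log2(n/k) ≈ 2*36*3.706592 = 266.874624.
m = ceil(266.874624) = 267.

267


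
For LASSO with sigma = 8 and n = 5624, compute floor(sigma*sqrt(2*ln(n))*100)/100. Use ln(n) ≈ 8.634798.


ln(5624) ≈ 8.634798.
2*ln(n) ≈ 17.269596.
sqrt(2*ln(n)) ≈ sqrt(17.269596) ≈ 4.15567.
lambda ≈ 8*4.15567 = 33.24536.
floor(lambda*100)/100 = 33.24.

33.24


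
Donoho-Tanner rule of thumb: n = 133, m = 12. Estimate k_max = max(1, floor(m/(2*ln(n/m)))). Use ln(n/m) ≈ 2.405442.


n/m = 133/12.
ln(n/m) ≈ 2.405442.
2*ln(n/m) ≈ 4.810884.
m/(2*ln(n/m)) ≈ 12/4.810884 ≈ 2.4943.
floor = 2.
k_max = max(1, 2) = 2.

2


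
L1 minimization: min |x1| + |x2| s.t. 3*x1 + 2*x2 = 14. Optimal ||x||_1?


Axis intercepts:
  x1 = 14/3, x2 = 0: L1 = 14/3
  x1 = 0, x2 = 7: L1 = 7
x* = (14/3, 0)
||x*||_1 = 14/3.

14/3


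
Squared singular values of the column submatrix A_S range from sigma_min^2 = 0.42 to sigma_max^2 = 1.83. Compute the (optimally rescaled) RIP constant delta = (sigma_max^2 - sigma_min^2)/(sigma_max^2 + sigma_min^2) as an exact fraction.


lambda_max - lambda_min = 1.83 - 0.42 = 1.41.
lambda_max + lambda_min = 1.83 + 0.42 = 2.25.
delta = 1.41/2.25 = 141/225 = 47/75.

47/75


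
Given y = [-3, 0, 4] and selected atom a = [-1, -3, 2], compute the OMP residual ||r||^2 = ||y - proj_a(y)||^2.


a^T a = 14.
a^T y = 11.
coeff = 11/14 = 11/14.
||r||^2 = 229/14.

229/14


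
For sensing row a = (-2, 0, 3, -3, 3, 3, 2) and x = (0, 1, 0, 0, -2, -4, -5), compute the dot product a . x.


Non-zero terms: ['0*1', '3*-2', '3*-4', '2*-5']
Products: [0, -6, -12, -10]
y = sum = -28.

-28


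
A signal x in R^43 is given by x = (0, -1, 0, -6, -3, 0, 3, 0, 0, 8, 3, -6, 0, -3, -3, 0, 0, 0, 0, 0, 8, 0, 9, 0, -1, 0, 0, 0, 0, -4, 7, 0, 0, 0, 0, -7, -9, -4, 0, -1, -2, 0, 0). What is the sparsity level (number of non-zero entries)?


Non-zero positions: [1, 3, 4, 6, 9, 10, 11, 13, 14, 20, 22, 24, 29, 30, 35, 36, 37, 39, 40].
Sparsity = 19.

19


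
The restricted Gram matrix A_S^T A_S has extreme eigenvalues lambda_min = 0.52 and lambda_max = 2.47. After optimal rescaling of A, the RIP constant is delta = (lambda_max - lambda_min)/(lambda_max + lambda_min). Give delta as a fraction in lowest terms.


lambda_max - lambda_min = 2.47 - 0.52 = 1.95.
lambda_max + lambda_min = 2.47 + 0.52 = 2.99.
delta = 1.95/2.99 = 195/299 = 15/23.

15/23


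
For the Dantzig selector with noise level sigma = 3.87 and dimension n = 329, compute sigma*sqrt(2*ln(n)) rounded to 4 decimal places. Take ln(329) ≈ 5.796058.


ln(329) ≈ 5.796058.
2*ln(n) ≈ 11.592116.
sqrt(2*ln(n)) ≈ sqrt(11.592116) ≈ 3.40472.
threshold ≈ 3.87*3.40472 = 13.1762664 ≈ 13.1763.

13.1763


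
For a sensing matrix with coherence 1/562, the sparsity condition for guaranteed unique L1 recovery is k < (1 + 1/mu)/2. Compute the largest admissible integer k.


1/mu = 562.
1 + 1/mu = 563.
(1 + 1/mu)/2 = 281.5 is not an integer, so k_max = floor(281.5) = 281.

281


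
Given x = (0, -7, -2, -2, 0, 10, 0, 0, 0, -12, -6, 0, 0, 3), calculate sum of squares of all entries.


Non-zero entries: [(1, -7), (2, -2), (3, -2), (5, 10), (9, -12), (10, -6), (13, 3)]
Squares: [49, 4, 4, 100, 144, 36, 9]
||x||_2^2 = sum = 346.

346


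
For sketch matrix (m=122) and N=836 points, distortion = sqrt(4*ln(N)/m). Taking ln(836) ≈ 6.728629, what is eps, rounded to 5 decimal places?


ln(836) ≈ 6.728629.
4*ln(N)/m ≈ 4*6.728629/122 ≈ 0.22061079.
eps = sqrt(0.22061079) ≈ 0.4696922 ≈ 0.46969.

0.46969


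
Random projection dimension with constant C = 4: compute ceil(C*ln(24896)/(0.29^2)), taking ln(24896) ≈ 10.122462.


ln(24896) ≈ 10.122462.
eps^2 = 0.29^2 = 0.0841.
C*ln(N)/eps^2 ≈ 4*10.122462/0.0841 ≈ 481.4488.
m = ceil(481.4488) = 482.

482


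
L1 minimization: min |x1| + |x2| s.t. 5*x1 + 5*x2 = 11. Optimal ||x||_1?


Axis intercepts:
  x1 = 11/5, x2 = 0: L1 = 11/5
  x1 = 0, x2 = 11/5: L1 = 11/5
x* = (11/5, 0)
||x*||_1 = 11/5.

11/5


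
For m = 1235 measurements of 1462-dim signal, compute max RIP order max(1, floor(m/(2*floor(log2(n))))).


floor(log2(1462)) = 10.
2*10 = 20.
m/(2*floor(log2(n))) = 1235/20 ≈ 61.75.
floor = 61.
k = max(1, 61) = 61.

61


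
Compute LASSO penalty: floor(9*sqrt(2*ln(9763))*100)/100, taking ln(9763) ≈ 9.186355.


ln(9763) ≈ 9.186355.
2*ln(n) ≈ 18.37271.
sqrt(2*ln(n)) ≈ sqrt(18.37271) ≈ 4.28634.
lambda ≈ 9*4.28634 = 38.57706.
floor(lambda*100)/100 = 38.57.

38.57


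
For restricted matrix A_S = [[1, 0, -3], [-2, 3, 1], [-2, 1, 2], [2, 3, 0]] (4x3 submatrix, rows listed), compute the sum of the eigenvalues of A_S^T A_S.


Sum of eigenvalues of A_S^T A_S = trace(A_S^T A_S) = sum of squared column norms of A_S.
A_S^T A_S diagonal: [13, 19, 14].
trace = 13 + 19 + 14 = 46.

46


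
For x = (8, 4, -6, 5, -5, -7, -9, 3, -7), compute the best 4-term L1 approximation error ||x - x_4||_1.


Sorted |x_i| descending: [9, 8, 7, 7, 6, 5, 5, 4, 3]
Keep top 4: [9, 8, 7, 7]
Tail entries: [6, 5, 5, 4, 3]
L1 error = sum of tail = 23.

23


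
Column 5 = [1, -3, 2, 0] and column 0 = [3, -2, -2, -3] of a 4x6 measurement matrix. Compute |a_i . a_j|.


Inner product: 1*3 + -3*-2 + 2*-2 + 0*-3
Products: [3, 6, -4, 0]
Sum = 5.
|dot| = 5.

5


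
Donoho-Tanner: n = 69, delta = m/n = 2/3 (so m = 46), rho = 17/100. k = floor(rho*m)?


m = 2/3*69 = 46.
rho = 17/100.
rho*m = 17/100*46 = 7.82.
k = floor(7.82) = 7.

7


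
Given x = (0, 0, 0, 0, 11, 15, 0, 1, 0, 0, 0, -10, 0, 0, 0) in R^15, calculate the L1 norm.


Non-zero entries: [(4, 11), (5, 15), (7, 1), (11, -10)]
Absolute values: [11, 15, 1, 10]
||x||_1 = sum = 37.

37


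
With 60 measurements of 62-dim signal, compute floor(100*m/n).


100*m/n = 100*60/62 ≈ 96.7742.
floor = 96.

96


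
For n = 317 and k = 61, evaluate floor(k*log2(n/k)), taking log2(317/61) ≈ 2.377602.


log2(n/k) = log2(317/61) ≈ 2.377602.
k*log2(n/k) ≈ 61*2.377602 = 145.033722.
floor(145.033722) = 145.

145


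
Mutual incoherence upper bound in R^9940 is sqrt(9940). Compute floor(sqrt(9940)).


99^2 = 9801 <= 9940 < 10000 = 100^2, so 99 <= sqrt(9940) < 100.
floor(sqrt(9940)) = 99.

99


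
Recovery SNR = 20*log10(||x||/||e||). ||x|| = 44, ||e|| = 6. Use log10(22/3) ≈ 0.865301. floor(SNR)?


||x||/||e|| = 44/6 = 22/3.
log10(22/3) ≈ 0.865301.
20*log10(||x||/||e||) ≈ 20*0.865301 = 17.30602.
floor(17.30602) = 17.

17


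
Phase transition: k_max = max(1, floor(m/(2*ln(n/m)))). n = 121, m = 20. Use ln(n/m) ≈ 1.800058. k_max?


n/m = 121/20.
ln(n/m) ≈ 1.800058.
2*ln(n/m) ≈ 3.600116.
m/(2*ln(n/m)) ≈ 20/3.600116 ≈ 5.5554.
floor = 5.
k_max = max(1, 5) = 5.

5


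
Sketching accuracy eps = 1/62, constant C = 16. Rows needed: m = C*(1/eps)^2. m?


1/eps = 62.
(1/eps)^2 = 3844.
m = 16*3844 = 61504.

61504


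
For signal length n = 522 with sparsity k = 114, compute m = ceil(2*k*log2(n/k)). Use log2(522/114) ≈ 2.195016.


log2(n/k) = log2(522/114) ≈ 2.195016.
2*k*log2(n/k) ≈ 2*114*2.195016 = 500.463648.
m = ceil(500.463648) = 501.

501


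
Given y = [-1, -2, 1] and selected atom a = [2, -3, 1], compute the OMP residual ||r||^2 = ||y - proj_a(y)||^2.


a^T a = 14.
a^T y = 5.
coeff = 5/14 = 5/14.
||r||^2 = 59/14.

59/14


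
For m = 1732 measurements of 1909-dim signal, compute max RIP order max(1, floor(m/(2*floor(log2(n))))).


floor(log2(1909)) = 10.
2*10 = 20.
m/(2*floor(log2(n))) = 1732/20 ≈ 86.6.
floor = 86.
k = max(1, 86) = 86.

86


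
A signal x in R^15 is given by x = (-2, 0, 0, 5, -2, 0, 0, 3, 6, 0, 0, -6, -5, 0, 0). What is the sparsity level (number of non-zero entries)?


Non-zero positions: [0, 3, 4, 7, 8, 11, 12].
Sparsity = 7.

7


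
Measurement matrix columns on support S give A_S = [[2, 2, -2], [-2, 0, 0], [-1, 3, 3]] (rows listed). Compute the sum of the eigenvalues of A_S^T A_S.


Sum of eigenvalues of A_S^T A_S = trace(A_S^T A_S) = sum of squared column norms of A_S.
A_S^T A_S diagonal: [9, 13, 13].
trace = 9 + 13 + 13 = 35.

35


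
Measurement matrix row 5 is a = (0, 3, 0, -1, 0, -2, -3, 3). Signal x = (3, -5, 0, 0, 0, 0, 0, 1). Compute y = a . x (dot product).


Non-zero terms: ['0*3', '3*-5', '3*1']
Products: [0, -15, 3]
y = sum = -12.

-12


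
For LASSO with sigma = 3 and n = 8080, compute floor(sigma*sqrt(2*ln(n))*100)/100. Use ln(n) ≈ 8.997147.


ln(8080) ≈ 8.997147.
2*ln(n) ≈ 17.994294.
sqrt(2*ln(n)) ≈ sqrt(17.994294) ≈ 4.241968.
lambda ≈ 3*4.241968 = 12.725904.
floor(lambda*100)/100 = 12.72.

12.72


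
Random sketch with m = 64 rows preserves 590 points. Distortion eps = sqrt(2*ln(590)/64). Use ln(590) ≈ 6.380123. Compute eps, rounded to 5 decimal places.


ln(590) ≈ 6.380123.
2*ln(N)/m ≈ 2*6.380123/64 ≈ 0.19937884.
eps = sqrt(0.19937884) ≈ 0.4465186 ≈ 0.44652.

0.44652


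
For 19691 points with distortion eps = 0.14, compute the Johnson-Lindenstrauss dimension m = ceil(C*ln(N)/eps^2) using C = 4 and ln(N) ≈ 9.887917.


ln(19691) ≈ 9.887917.
eps^2 = 0.14^2 = 0.0196.
C*ln(N)/eps^2 ≈ 4*9.887917/0.0196 ≈ 2017.9422.
m = ceil(2017.9422) = 2018.

2018


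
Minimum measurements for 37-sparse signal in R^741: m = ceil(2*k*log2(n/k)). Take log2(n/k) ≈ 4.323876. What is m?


log2(n/k) = log2(741/37) ≈ 4.323876.
2*k*log2(n/k) ≈ 2*37*4.323876 = 319.966824.
m = ceil(319.966824) = 320.

320


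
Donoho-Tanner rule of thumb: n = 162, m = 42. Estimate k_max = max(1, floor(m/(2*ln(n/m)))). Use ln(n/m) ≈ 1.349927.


n/m = 162/42 = 27/7.
ln(n/m) ≈ 1.349927.
2*ln(n/m) ≈ 2.699854.
m/(2*ln(n/m)) ≈ 42/2.699854 ≈ 15.5564.
floor = 15.
k_max = max(1, 15) = 15.

15


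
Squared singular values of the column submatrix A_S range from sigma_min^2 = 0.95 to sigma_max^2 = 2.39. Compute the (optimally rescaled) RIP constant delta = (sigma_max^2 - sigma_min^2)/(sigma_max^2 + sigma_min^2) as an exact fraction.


lambda_max - lambda_min = 2.39 - 0.95 = 1.44.
lambda_max + lambda_min = 2.39 + 0.95 = 3.34.
delta = 1.44/3.34 = 144/334 = 72/167.

72/167


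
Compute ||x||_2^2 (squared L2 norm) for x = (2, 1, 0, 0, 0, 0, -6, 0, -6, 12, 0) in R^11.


Non-zero entries: [(0, 2), (1, 1), (6, -6), (8, -6), (9, 12)]
Squares: [4, 1, 36, 36, 144]
||x||_2^2 = sum = 221.

221


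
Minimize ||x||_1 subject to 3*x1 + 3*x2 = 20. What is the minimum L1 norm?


Axis intercepts:
  x1 = 20/3, x2 = 0: L1 = 20/3
  x1 = 0, x2 = 20/3: L1 = 20/3
x* = (20/3, 0)
||x*||_1 = 20/3.

20/3


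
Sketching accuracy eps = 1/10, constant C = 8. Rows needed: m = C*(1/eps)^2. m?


1/eps = 10.
(1/eps)^2 = 100.
m = 8*100 = 800.

800


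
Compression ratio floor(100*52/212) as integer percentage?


100*m/n = 100*52/212 ≈ 24.5283.
floor = 24.

24


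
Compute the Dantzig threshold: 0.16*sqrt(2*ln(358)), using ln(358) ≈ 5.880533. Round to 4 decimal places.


ln(358) ≈ 5.880533.
2*ln(n) ≈ 11.761066.
sqrt(2*ln(n)) ≈ sqrt(11.761066) ≈ 3.429441.
threshold ≈ 0.16*3.429441 = 0.54871056 ≈ 0.5487.

0.5487


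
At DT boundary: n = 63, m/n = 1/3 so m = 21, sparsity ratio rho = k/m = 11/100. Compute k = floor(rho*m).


m = 1/3*63 = 21.
rho = 11/100.
rho*m = 11/100*21 = 2.31.
k = floor(2.31) = 2.

2


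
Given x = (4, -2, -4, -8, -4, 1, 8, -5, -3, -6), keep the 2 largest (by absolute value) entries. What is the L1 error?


Sorted |x_i| descending: [8, 8, 6, 5, 4, 4, 4, 3, 2, 1]
Keep top 2: [8, 8]
Tail entries: [6, 5, 4, 4, 4, 3, 2, 1]
L1 error = sum of tail = 29.

29


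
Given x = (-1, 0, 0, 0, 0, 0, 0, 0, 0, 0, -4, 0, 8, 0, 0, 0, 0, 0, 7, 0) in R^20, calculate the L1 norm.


Non-zero entries: [(0, -1), (10, -4), (12, 8), (18, 7)]
Absolute values: [1, 4, 8, 7]
||x||_1 = sum = 20.

20


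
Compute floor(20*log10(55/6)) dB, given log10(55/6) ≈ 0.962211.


||x||/||e|| = 55/6.
log10(55/6) ≈ 0.962211.
20*log10(||x||/||e||) ≈ 20*0.962211 = 19.24422.
floor(19.24422) = 19.

19


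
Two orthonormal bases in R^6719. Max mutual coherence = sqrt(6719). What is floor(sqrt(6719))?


81^2 = 6561 <= 6719 < 6724 = 82^2, so 81 <= sqrt(6719) < 82.
floor(sqrt(6719)) = 81.

81


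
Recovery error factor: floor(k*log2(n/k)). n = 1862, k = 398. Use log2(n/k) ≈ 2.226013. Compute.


log2(n/k) = log2(1862/398) ≈ 2.226013.
k*log2(n/k) ≈ 398*2.226013 = 885.953174.
floor(885.953174) = 885.

885


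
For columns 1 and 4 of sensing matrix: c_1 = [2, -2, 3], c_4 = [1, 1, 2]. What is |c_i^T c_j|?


Inner product: 2*1 + -2*1 + 3*2
Products: [2, -2, 6]
Sum = 6.
|dot| = 6.

6


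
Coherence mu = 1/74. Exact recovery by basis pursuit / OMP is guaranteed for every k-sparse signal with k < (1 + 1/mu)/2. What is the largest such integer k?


1/mu = 74.
1 + 1/mu = 75.
(1 + 1/mu)/2 = 37.5 is not an integer, so k_max = floor(37.5) = 37.

37


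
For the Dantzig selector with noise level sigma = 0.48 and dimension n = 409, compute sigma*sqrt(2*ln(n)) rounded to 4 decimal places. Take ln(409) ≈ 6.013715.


ln(409) ≈ 6.013715.
2*ln(n) ≈ 12.02743.
sqrt(2*ln(n)) ≈ sqrt(12.02743) ≈ 3.468059.
threshold ≈ 0.48*3.468059 = 1.66466832 ≈ 1.6647.

1.6647


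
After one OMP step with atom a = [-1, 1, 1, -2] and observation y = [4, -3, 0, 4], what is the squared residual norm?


a^T a = 7.
a^T y = -15.
coeff = -15/7 = -15/7.
||r||^2 = 62/7.

62/7


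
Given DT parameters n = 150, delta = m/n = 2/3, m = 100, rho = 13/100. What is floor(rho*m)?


m = 2/3*150 = 100.
rho = 13/100.
rho*m = 13/100*100 = 13.
k = floor(13) = 13.

13
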